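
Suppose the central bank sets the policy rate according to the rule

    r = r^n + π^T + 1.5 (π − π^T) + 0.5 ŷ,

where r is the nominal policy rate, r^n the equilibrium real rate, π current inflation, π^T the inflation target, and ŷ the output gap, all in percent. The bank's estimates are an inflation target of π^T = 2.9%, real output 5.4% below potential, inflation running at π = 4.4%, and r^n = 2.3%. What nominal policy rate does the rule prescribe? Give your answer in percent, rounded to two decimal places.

Output 5.4% below potential → ŷ = -5.4.
r = 2.3 + 2.9 + 1.5 × (4.4 − 2.9) + 0.5 × (-5.4)
   = 2.3 + 2.9 + 2.25 − 2.7 = 4.75

4.75%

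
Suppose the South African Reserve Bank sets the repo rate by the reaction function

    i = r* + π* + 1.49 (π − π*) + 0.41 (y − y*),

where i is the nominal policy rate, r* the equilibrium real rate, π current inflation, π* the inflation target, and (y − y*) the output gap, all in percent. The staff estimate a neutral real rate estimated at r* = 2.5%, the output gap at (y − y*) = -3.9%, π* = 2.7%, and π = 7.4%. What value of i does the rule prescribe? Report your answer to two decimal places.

10.60%

i = 2.5 + 2.7 + 1.49 × (7.4 − 2.7) + 0.41 × (-3.9)
   = 2.5 + 2.7 + 7.003 − 1.599 = 10.60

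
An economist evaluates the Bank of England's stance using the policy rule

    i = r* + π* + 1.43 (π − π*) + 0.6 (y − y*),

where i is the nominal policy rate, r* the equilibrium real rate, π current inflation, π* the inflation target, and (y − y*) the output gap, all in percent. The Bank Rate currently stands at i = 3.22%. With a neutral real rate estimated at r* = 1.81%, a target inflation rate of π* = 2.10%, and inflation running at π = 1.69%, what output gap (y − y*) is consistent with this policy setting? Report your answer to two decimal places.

0.6 (y − y*) = 3.22 − 1.81 − 2.10 − 1.43 × (1.69 − 2.10) = -0.1037
(y − y*) = -0.1037 / 0.6 = -0.17

-0.17%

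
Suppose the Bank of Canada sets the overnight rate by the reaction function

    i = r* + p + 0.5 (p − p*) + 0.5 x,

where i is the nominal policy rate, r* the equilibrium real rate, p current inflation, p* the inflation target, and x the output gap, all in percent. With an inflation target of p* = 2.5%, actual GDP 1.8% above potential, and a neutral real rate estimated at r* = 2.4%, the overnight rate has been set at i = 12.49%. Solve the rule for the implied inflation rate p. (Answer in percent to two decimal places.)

6.96%

Output 1.8% above potential → x = 1.8.
Collecting p: i = r* + (1 + 0.5) p − 0.5 p* + 0.5 x
1.5 p = 12.49 − 2.4 + 0.5 × 2.5 − 0.5 × 1.8 = 10.44
p = 10.44 / 1.5 = 6.96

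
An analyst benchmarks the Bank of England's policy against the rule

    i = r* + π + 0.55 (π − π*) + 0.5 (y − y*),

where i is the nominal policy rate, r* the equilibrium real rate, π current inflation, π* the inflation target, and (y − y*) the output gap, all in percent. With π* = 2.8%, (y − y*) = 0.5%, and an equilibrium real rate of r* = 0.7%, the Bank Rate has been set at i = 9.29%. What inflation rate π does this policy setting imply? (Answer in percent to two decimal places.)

6.37%

Collecting π: i = r* + (1 + 0.55) π − 0.55 π* + 0.5 (y − y*)
1.55 π = 9.29 − 0.7 + 0.55 × 2.8 − 0.5 × 0.5 = 9.88
π = 9.88 / 1.55 = 6.37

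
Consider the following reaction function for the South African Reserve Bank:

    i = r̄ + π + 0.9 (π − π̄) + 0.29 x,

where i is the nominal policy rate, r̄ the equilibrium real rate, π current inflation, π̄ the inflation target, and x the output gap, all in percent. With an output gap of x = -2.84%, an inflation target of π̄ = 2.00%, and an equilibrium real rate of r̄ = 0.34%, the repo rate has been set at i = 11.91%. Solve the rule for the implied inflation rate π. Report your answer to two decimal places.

7.47%

Collecting π: i = r̄ + (1 + 0.9) π − 0.9 π̄ + 0.29 x
1.9 π = 11.91 − 0.34 + 0.9 × 2.00 − 0.29 × (-2.84) = 14.1936
π = 14.1936 / 1.9 = 7.47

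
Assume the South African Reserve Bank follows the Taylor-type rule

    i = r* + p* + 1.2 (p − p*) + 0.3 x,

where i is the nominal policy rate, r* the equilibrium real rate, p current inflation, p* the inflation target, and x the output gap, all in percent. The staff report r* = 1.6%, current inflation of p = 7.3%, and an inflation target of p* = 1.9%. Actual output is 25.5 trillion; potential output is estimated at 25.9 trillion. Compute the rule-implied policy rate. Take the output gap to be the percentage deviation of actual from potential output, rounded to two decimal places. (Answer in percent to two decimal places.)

9.52%

Output gap = 100 × (25.5 − 25.9) / 25.9 = -1.54%.
i = 1.60 + 1.90 + 1.2 × (7.30 − 1.90) + 0.3 × (-1.54)
   = 1.60 + 1.9 + 6.48 − 0.462 = 9.52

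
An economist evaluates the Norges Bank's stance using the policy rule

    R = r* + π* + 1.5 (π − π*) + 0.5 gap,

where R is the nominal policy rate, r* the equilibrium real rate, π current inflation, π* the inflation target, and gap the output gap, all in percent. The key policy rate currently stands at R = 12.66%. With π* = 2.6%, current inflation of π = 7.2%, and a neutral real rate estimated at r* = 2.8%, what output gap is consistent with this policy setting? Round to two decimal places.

0.5 gap = 12.66 − 2.8 − 2.6 − 1.5 × (7.2 − 2.6) = 0.36
gap = 0.36 / 0.5 = 0.72

0.72%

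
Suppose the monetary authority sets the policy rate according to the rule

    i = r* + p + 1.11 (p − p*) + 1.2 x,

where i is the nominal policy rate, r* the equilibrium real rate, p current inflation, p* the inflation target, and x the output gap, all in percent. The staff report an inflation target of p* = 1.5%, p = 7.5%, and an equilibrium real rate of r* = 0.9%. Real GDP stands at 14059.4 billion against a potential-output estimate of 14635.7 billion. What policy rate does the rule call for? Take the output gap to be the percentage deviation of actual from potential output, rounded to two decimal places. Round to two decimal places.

10.33%

Output gap = 100 × (14059.4 − 14635.7) / 14635.7 = -3.94%.
i = 0.90 + 7.50 + 1.11 × (7.50 − 1.50) + 1.2 × (-3.94)
   = 0.90 + 7.5 + 6.66 − 4.728 = 10.33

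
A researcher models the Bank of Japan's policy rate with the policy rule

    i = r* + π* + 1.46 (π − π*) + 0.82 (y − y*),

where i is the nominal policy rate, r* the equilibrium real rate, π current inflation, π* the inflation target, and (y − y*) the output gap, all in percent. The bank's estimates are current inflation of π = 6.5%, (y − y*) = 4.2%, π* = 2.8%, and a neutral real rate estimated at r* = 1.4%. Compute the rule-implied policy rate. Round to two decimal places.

13.05%

i = 1.4 + 2.8 + 1.46 × (6.5 − 2.8) + 0.82 × 4.2
   = 1.4 + 2.8 + 5.402 + 3.444 = 13.05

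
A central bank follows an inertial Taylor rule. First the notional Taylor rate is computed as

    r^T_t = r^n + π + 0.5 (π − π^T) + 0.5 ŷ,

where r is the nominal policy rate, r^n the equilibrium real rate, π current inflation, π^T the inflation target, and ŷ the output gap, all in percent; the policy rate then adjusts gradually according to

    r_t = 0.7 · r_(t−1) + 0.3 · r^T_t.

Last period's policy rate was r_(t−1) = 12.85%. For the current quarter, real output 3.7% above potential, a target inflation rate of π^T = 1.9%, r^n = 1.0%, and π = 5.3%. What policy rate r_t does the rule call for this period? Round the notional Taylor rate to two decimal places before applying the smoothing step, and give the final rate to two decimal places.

11.95%

Output 3.7% above potential → ŷ = 3.7.
r^T_t = 1.0 + 5.3 + 0.5 × (5.3 − 1.9) + 0.5 × 3.7
   = 1.0 + 5.3 + 1.7 + 1.85 = 9.85
r_t = 0.7 × 12.85 + 0.3 × 9.85 = 8.995 + 2.955 = 11.95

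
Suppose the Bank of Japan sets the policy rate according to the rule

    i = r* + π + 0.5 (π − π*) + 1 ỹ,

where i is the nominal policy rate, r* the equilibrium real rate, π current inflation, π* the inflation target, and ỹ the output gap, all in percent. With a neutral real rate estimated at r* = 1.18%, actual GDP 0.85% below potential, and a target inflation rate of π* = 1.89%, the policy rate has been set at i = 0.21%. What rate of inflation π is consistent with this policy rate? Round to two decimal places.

Output 0.85% below potential → ỹ = -0.85.
Collecting π: i = r* + (1 + 0.5) π − 0.5 π* + 1 ỹ
1.5 π = 0.21 − 1.18 + 0.5 × 1.89 − 1 × (-0.85) = 0.825
π = 0.825 / 1.5 = 0.55

0.55%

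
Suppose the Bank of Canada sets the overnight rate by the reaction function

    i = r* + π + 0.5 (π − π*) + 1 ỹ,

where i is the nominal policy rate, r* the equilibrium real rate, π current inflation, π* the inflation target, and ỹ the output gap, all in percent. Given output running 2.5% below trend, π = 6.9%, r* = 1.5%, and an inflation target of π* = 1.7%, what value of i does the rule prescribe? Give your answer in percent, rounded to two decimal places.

8.50%

Output 2.5% below potential → ỹ = -2.5.
i = 1.5 + 6.9 + 0.5 × (6.9 − 1.7) + 1 × (-2.5)
   = 1.5 + 6.9 + 2.6 − 2.5 = 8.50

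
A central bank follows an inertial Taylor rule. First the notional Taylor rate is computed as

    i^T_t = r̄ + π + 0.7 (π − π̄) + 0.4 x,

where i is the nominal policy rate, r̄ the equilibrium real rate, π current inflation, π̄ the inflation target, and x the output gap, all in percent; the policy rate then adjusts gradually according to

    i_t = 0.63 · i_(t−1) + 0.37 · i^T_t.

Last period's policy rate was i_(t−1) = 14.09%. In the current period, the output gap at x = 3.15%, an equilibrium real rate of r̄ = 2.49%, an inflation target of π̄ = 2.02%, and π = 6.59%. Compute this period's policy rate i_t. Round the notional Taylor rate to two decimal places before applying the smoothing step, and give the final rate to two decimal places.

13.89%

i^T_t = 2.49 + 6.59 + 0.7 × (6.59 − 2.02) + 0.4 × 3.15
   = 2.49 + 6.59 + 3.199 + 1.26 = 13.54
i_t = 0.63 × 14.09 + 0.37 × 13.54 = 8.8767 + 5.0098 = 13.89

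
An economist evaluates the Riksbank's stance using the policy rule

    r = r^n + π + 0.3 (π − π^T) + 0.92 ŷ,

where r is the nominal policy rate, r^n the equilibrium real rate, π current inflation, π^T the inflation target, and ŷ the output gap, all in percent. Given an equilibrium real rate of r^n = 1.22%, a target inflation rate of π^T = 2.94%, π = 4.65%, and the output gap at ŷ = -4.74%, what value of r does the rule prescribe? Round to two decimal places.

r = 1.22 + 4.65 + 0.3 × (4.65 − 2.94) + 0.92 × (-4.74)
   = 1.22 + 4.65 + 0.513 − 4.3608 = 2.02

2.02%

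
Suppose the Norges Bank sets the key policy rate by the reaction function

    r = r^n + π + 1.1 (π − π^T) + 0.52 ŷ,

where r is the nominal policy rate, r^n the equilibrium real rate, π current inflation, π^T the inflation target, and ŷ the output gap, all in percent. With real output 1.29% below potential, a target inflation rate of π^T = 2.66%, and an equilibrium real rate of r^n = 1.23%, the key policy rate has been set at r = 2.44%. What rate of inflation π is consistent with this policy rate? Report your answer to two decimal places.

2.29%

Output 1.29% below potential → ŷ = -1.29.
Collecting π: r = r^n + (1 + 1.1) π − 1.1 π^T + 0.52 ŷ
2.1 π = 2.44 − 1.23 + 1.1 × 2.66 − 0.52 × (-1.29) = 4.8068
π = 4.8068 / 2.1 = 2.29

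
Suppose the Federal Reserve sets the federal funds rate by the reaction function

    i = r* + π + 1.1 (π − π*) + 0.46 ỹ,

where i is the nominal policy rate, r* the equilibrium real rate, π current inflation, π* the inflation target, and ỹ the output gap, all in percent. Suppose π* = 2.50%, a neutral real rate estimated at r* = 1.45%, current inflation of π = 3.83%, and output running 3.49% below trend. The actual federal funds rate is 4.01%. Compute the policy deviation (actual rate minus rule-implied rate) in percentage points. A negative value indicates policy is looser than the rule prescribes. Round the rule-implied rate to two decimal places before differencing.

Output 3.49% below potential → ỹ = -3.49.
i = 1.45 + 3.83 + 1.1 × (3.83 − 2.50) + 0.46 × (-3.49)
   = 1.45 + 3.83 + 1.463 − 1.6054 = 5.14
Deviation = 4.01 − 5.14 = -1.13 pp.

-1.13 pp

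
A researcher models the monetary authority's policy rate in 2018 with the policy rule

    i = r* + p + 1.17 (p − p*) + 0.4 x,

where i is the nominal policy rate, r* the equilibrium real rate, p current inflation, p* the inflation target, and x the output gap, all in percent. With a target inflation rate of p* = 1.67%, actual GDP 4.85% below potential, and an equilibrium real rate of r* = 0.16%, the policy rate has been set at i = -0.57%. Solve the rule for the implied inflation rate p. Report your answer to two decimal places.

Output 4.85% below potential → x = -4.85.
Collecting p: i = r* + (1 + 1.17) p − 1.17 p* + 0.4 x
2.17 p = -0.57 − 0.16 + 1.17 × 1.67 − 0.4 × (-4.85) = 3.1639
p = 3.1639 / 2.17 = 1.46

1.46%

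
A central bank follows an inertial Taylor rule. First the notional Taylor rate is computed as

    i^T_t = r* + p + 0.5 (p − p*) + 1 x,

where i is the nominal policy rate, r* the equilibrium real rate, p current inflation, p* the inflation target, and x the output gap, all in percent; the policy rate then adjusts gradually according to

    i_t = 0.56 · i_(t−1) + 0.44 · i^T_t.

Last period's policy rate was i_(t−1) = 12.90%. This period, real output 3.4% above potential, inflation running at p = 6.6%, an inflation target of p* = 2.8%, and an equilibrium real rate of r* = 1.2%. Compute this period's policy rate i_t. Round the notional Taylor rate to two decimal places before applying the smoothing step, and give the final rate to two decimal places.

12.99%

Output 3.4% above potential → x = 3.4.
i^T_t = 1.2 + 6.6 + 0.5 × (6.6 − 2.8) + 1 × 3.4
   = 1.2 + 6.6 + 1.9 + 3.4 = 13.10
i_t = 0.56 × 12.90 + 0.44 × 13.10 = 7.224 + 5.764 = 12.99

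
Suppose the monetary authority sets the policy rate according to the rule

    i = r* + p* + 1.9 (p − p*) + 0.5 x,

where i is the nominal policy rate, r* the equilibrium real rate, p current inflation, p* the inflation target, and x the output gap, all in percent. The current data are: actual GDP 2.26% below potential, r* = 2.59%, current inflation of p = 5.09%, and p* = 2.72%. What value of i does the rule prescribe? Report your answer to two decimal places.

8.68%

Output 2.26% below potential → x = -2.26.
i = 2.59 + 2.72 + 1.9 × (5.09 − 2.72) + 0.5 × (-2.26)
   = 2.59 + 2.72 + 4.503 − 1.13 = 8.68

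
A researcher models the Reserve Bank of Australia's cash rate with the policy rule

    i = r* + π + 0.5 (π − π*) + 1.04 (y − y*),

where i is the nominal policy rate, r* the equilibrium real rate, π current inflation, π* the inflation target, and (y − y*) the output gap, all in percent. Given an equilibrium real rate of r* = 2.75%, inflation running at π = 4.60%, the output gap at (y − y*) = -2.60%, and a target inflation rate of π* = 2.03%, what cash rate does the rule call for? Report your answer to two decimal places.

i = 2.75 + 4.60 + 0.5 × (4.60 − 2.03) + 1.04 × (-2.60)
   = 2.75 + 4.6 + 1.285 − 2.704 = 5.93

5.93%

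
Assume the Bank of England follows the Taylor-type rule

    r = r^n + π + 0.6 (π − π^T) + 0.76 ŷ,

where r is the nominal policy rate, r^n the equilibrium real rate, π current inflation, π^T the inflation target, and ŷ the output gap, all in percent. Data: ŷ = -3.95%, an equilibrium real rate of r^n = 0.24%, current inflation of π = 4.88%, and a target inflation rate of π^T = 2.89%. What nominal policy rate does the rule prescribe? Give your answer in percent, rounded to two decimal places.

r = 0.24 + 4.88 + 0.6 × (4.88 − 2.89) + 0.76 × (-3.95)
   = 0.24 + 4.88 + 1.194 − 3.002 = 3.31

3.31%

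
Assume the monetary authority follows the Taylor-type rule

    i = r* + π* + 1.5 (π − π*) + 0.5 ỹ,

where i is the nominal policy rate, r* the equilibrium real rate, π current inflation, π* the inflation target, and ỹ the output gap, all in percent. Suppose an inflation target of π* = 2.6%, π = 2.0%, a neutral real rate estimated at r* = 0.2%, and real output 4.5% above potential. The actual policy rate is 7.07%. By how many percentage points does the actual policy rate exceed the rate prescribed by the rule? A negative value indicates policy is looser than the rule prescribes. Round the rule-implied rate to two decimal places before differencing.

2.92 pp

Output 4.5% above potential → ỹ = 4.5.
i = 0.2 + 2.6 + 1.5 × (2.0 − 2.6) + 0.5 × 4.5
   = 0.2 + 2.6 − 0.9 + 2.25 = 4.15
Deviation = 7.07 − 4.15 = 2.92 pp.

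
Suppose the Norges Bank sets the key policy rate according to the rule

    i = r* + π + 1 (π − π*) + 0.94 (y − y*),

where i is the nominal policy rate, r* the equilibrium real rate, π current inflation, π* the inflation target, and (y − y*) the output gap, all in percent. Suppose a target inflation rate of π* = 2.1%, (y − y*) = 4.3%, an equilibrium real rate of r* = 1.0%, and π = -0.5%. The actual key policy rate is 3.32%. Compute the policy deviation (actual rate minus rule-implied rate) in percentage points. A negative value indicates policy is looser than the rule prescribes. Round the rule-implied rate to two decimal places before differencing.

1.38 pp

i = 1.0 + (-0.5) + 1 × (-0.5 − 2.1) + 0.94 × 4.3
   = 1.0 − 0.5 − 2.6 + 4.042 = 1.94
Deviation = 3.32 − 1.94 = 1.38 pp.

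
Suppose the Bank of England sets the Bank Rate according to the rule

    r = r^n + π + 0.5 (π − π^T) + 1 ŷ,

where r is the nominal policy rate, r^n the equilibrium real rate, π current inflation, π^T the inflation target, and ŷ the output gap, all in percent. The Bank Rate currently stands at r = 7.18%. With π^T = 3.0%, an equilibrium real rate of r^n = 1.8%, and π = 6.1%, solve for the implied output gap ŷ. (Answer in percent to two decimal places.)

1 ŷ = 7.18 − 1.8 − 6.1 − 0.5 × (6.1 − 3.0) = -2.27
ŷ = -2.27 / 1 = -2.27

-2.27%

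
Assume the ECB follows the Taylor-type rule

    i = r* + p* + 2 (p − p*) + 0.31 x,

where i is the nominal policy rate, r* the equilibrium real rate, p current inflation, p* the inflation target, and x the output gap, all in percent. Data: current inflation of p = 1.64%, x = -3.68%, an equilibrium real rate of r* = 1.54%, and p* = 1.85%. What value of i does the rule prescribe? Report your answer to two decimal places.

1.83%

i = 1.54 + 1.85 + 2 × (1.64 − 1.85) + 0.31 × (-3.68)
   = 1.54 + 1.85 − 0.42 − 1.1408 = 1.83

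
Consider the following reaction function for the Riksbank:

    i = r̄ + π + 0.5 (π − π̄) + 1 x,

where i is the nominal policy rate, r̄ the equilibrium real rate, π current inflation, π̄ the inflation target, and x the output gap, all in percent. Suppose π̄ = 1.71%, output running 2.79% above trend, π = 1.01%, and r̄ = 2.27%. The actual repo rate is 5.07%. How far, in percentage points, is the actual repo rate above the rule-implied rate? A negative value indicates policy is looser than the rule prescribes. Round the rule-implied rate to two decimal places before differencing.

Output 2.79% above potential → x = 2.79.
i = 2.27 + 1.01 + 0.5 × (1.01 − 1.71) + 1 × 2.79
   = 2.27 + 1.01 − 0.35 + 2.79 = 5.72
Deviation = 5.07 − 5.72 = -0.65 pp.

-0.65 pp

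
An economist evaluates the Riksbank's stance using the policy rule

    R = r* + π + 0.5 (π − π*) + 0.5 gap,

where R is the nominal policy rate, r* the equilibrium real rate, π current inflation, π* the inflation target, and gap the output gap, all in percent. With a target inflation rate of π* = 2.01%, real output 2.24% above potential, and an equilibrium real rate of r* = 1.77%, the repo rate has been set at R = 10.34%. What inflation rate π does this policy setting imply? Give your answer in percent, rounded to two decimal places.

5.64%

Output 2.24% above potential → gap = 2.24.
Collecting π: R = r* + (1 + 0.5) π − 0.5 π* + 0.5 gap
1.5 π = 10.34 − 1.77 + 0.5 × 2.01 − 0.5 × 2.24 = 8.455
π = 8.455 / 1.5 = 5.64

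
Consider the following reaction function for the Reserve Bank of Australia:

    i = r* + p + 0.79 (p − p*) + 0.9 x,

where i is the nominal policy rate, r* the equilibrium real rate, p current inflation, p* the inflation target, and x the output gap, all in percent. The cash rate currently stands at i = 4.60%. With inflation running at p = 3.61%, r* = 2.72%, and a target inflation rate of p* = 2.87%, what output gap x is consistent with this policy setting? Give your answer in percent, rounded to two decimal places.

0.9 x = 4.60 − 2.72 − 3.61 − 0.79 × (3.61 − 2.87) = -2.3146
x = -2.3146 / 0.9 = -2.57

-2.57%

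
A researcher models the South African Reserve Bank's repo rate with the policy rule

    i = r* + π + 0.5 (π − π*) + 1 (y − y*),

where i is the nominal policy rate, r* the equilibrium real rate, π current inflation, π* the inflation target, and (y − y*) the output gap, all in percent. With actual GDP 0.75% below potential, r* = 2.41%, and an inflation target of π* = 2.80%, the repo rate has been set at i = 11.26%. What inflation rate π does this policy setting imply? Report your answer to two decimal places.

7.33%

Output 0.75% below potential → (y − y*) = -0.75.
Collecting π: i = r* + (1 + 0.5) π − 0.5 π* + 1 (y − y*)
1.5 π = 11.26 − 2.41 + 0.5 × 2.80 − 1 × (-0.75) = 11
π = 11 / 1.5 = 7.33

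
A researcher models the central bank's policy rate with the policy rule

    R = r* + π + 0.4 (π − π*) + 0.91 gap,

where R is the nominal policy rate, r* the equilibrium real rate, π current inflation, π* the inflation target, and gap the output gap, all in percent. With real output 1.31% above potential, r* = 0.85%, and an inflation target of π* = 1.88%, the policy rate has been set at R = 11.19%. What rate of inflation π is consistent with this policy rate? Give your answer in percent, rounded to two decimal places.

7.07%

Output 1.31% above potential → gap = 1.31.
Collecting π: R = r* + (1 + 0.4) π − 0.4 π* + 0.91 gap
1.4 π = 11.19 − 0.85 + 0.4 × 1.88 − 0.91 × 1.31 = 9.8999
π = 9.8999 / 1.4 = 7.07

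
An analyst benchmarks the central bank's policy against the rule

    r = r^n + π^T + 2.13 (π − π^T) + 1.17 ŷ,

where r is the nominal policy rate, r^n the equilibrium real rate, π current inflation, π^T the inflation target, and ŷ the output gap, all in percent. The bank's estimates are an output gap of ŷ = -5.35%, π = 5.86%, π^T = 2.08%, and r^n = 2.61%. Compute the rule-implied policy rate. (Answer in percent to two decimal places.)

r = 2.61 + 2.08 + 2.13 × (5.86 − 2.08) + 1.17 × (-5.35)
   = 2.61 + 2.08 + 8.0514 − 6.2595 = 6.48

6.48%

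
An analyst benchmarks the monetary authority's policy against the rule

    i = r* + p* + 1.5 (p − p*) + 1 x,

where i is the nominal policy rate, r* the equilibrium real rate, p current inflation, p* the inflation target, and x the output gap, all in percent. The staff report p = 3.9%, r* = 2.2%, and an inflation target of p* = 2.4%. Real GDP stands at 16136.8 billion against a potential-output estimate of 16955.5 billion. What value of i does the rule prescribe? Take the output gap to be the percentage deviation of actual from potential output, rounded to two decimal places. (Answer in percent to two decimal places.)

2.02%

Output gap = 100 × (16136.8 − 16955.5) / 16955.5 = -4.83%.
i = 2.20 + 2.40 + 1.5 × (3.90 − 2.40) + 1 × (-4.83)
   = 2.20 + 2.4 + 2.25 − 4.83 = 2.02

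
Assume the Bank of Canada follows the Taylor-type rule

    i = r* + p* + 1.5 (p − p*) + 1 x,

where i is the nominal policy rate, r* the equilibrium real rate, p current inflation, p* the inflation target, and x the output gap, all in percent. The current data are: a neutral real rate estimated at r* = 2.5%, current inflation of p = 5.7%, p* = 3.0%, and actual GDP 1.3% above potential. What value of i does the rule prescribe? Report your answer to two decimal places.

Output 1.3% above potential → x = 1.3.
i = 2.5 + 3.0 + 1.5 × (5.7 − 3.0) + 1 × 1.3
   = 2.5 + 3 + 4.05 + 1.3 = 10.85

10.85%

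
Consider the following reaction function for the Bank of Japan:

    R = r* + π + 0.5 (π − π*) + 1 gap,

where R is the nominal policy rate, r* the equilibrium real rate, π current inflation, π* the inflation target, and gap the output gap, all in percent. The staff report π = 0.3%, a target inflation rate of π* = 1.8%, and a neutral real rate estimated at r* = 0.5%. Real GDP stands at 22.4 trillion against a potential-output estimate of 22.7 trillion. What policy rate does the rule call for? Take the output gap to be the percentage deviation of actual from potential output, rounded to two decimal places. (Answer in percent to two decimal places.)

-1.27%

Output gap = 100 × (22.4 − 22.7) / 22.7 = -1.32%.
R = 0.50 + 0.30 + 0.5 × (0.30 − 1.80) + 1 × (-1.32)
   = 0.50 + 0.3 − 0.75 − 1.32 = -1.27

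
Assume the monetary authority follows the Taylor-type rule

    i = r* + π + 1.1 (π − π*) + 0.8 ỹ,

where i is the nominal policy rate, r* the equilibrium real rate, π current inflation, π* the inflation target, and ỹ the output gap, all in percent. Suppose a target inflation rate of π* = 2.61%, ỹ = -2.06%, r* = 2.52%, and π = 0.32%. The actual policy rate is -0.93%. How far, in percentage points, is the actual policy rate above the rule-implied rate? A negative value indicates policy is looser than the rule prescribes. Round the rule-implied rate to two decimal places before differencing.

0.40 pp

i = 2.52 + 0.32 + 1.1 × (0.32 − 2.61) + 0.8 × (-2.06)
   = 2.52 + 0.32 − 2.519 − 1.648 = -1.33
Deviation = -0.93 − (-1.33) = 0.40 pp.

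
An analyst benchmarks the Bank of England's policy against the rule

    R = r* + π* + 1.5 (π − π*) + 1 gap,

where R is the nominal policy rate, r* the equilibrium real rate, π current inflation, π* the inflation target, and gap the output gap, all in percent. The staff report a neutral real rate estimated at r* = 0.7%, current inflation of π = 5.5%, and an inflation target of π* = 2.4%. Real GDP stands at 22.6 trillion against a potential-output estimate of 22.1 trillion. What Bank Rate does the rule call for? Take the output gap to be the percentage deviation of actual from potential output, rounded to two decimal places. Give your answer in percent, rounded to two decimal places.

10.01%

Output gap = 100 × (22.6 − 22.1) / 22.1 = 2.26%.
R = 0.70 + 2.40 + 1.5 × (5.50 − 2.40) + 1 × 2.26
   = 0.70 + 2.4 + 4.65 + 2.26 = 10.01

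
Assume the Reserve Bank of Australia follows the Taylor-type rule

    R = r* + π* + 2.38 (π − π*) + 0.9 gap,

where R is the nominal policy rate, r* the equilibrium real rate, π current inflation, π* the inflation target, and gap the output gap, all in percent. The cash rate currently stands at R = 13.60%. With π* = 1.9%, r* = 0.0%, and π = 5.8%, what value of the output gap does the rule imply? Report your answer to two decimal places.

2.69%

0.9 gap = 13.60 − 0.0 − 1.9 − 2.38 × (5.8 − 1.9) = 2.418
gap = 2.418 / 0.9 = 2.69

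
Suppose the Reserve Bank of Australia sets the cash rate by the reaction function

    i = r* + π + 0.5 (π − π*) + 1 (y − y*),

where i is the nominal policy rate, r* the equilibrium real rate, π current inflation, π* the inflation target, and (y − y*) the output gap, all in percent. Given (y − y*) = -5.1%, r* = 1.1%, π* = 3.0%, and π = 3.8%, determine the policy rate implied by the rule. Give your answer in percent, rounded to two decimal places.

i = 1.1 + 3.8 + 0.5 × (3.8 − 3.0) + 1 × (-5.1)
   = 1.1 + 3.8 + 0.4 − 5.1 = 0.20

0.20%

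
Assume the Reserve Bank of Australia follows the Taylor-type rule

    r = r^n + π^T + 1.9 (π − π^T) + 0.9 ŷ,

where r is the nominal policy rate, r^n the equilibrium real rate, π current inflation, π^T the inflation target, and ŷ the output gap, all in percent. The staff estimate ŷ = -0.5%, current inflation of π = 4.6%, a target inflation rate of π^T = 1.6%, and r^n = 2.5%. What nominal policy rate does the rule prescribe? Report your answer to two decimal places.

r = 2.5 + 1.6 + 1.9 × (4.6 − 1.6) + 0.9 × (-0.5)
   = 2.5 + 1.6 + 5.7 − 0.45 = 9.35

9.35%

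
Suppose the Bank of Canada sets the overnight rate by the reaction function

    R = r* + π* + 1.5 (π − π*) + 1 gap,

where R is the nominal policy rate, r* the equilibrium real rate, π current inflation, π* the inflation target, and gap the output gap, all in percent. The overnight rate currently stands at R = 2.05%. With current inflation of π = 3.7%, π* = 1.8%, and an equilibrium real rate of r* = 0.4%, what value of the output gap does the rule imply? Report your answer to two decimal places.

1 gap = 2.05 − 0.4 − 1.8 − 1.5 × (3.7 − 1.8) = -3
gap = -3 / 1 = -3.00

-3.00%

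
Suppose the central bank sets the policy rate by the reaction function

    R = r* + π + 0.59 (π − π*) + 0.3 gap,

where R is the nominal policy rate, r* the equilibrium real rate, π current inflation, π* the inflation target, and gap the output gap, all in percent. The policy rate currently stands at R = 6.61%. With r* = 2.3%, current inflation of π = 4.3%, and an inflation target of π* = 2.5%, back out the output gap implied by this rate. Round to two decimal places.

-3.51%

0.3 gap = 6.61 − 2.3 − 4.3 − 0.59 × (4.3 − 2.5) = -1.052
gap = -1.052 / 0.3 = -3.51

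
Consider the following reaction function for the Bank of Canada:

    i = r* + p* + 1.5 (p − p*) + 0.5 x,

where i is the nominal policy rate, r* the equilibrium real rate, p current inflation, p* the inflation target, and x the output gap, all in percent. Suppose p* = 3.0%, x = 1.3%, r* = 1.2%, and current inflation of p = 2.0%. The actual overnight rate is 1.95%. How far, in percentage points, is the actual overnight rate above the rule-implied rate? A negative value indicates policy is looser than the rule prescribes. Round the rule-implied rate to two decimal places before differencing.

i = 1.2 + 3.0 + 1.5 × (2.0 − 3.0) + 0.5 × 1.3
   = 1.2 + 3 − 1.5 + 0.65 = 3.35
Deviation = 1.95 − 3.35 = -1.40 pp.

-1.40 pp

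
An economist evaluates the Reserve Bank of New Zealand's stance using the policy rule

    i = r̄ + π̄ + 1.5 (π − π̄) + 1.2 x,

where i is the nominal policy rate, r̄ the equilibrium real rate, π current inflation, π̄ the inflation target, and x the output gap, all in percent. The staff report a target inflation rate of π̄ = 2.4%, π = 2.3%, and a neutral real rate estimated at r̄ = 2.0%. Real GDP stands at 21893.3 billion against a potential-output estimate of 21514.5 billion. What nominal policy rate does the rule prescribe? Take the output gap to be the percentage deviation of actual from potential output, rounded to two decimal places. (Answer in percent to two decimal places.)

6.36%

Output gap = 100 × (21893.3 − 21514.5) / 21514.5 = 1.76%.
i = 2.00 + 2.40 + 1.5 × (2.30 − 2.40) + 1.2 × 1.76
   = 2.00 + 2.4 − 0.15 + 2.112 = 6.36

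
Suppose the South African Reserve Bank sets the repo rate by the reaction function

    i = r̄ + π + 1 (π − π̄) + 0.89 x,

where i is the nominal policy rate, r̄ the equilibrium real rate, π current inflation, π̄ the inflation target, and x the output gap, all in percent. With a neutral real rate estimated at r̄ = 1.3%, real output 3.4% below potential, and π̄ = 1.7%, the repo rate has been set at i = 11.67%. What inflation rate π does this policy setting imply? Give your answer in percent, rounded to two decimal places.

Output 3.4% below potential → x = -3.4.
Collecting π: i = r̄ + (1 + 1) π − 1 π̄ + 0.89 x
2 π = 11.67 − 1.3 + 1 × 1.7 − 0.89 × (-3.4) = 15.096
π = 15.096 / 2 = 7.55

7.55%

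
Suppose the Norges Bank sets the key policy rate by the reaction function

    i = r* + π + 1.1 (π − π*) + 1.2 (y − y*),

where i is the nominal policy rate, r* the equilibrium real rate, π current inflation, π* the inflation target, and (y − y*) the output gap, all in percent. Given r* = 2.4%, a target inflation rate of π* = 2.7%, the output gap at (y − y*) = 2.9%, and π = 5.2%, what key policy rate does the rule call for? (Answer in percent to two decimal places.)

i = 2.4 + 5.2 + 1.1 × (5.2 − 2.7) + 1.2 × 2.9
   = 2.4 + 5.2 + 2.75 + 3.48 = 13.83

13.83%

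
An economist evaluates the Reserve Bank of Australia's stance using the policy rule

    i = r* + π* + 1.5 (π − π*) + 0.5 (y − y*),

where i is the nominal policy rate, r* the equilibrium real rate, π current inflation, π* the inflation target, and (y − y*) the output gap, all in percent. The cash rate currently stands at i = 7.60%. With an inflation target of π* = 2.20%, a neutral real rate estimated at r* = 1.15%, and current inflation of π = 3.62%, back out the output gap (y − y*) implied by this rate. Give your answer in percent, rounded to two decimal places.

4.24%

0.5 (y − y*) = 7.60 − 1.15 − 2.20 − 1.5 × (3.62 − 2.20) = 2.12
(y − y*) = 2.12 / 0.5 = 4.24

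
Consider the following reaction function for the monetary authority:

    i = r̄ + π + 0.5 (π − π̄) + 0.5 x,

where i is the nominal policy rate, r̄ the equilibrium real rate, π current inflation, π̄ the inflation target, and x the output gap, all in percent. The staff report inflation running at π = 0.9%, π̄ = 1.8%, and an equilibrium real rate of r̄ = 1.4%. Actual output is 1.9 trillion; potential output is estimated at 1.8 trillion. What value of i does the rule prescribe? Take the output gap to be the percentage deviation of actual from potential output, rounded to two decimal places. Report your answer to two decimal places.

4.63%

Output gap = 100 × (1.9 − 1.8) / 1.8 = 5.56%.
i = 1.40 + 0.90 + 0.5 × (0.90 − 1.80) + 0.5 × 5.56
   = 1.40 + 0.9 − 0.45 + 2.78 = 4.63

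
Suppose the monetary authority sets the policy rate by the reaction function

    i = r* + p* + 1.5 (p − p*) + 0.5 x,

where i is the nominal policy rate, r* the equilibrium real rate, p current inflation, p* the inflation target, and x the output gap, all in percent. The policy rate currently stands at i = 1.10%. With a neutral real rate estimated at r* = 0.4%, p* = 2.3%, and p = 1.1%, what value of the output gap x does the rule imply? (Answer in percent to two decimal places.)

0.5 x = 1.10 − 0.4 − 2.3 − 1.5 × (1.1 − 2.3) = 0.2
x = 0.2 / 0.5 = 0.40

0.40%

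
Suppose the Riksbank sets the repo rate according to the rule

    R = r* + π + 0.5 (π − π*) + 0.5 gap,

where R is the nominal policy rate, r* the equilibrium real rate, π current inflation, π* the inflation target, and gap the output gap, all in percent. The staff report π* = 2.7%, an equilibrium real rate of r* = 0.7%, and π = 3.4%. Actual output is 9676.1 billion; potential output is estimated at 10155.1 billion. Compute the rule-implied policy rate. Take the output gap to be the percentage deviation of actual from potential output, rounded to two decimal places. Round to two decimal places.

Output gap = 100 × (9676.1 − 10155.1) / 10155.1 = -4.72%.
R = 0.70 + 3.40 + 0.5 × (3.40 − 2.70) + 0.5 × (-4.72)
   = 0.70 + 3.4 + 0.35 − 2.36 = 2.09

2.09%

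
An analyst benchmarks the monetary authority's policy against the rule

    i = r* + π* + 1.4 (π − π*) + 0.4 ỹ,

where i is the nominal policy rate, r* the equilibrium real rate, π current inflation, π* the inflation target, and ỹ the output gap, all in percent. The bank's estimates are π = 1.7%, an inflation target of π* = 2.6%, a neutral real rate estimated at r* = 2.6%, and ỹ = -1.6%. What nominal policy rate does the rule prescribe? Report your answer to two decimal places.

3.30%

i = 2.6 + 2.6 + 1.4 × (1.7 − 2.6) + 0.4 × (-1.6)
   = 2.6 + 2.6 − 1.26 − 0.64 = 3.30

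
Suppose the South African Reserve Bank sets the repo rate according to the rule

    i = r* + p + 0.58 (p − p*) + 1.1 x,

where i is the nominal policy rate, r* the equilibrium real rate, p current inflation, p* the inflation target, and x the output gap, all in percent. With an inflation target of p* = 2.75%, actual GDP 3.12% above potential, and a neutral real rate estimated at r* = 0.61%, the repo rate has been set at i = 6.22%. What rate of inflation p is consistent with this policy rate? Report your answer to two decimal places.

Output 3.12% above potential → x = 3.12.
Collecting p: i = r* + (1 + 0.58) p − 0.58 p* + 1.1 x
1.58 p = 6.22 − 0.61 + 0.58 × 2.75 − 1.1 × 3.12 = 3.773
p = 3.773 / 1.58 = 2.39

2.39%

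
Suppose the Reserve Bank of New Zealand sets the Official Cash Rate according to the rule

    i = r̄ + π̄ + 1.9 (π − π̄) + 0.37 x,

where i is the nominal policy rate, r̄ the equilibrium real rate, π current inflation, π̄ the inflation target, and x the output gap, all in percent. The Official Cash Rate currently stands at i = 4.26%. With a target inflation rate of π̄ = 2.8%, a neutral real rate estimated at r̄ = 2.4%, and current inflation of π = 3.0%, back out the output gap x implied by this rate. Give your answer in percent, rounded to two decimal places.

-3.57%

0.37 x = 4.26 − 2.4 − 2.8 − 1.9 × (3.0 − 2.8) = -1.32
x = -1.32 / 0.37 = -3.57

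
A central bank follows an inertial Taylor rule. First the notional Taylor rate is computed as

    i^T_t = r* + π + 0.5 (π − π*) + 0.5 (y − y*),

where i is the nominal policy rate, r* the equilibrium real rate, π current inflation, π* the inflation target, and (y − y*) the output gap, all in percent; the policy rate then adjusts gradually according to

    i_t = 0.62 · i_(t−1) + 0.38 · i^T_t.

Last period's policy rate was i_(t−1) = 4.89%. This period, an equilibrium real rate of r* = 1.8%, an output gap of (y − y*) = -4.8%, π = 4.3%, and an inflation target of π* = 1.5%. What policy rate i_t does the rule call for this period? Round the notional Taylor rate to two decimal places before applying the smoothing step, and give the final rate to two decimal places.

i^T_t = 1.8 + 4.3 + 0.5 × (4.3 − 1.5) + 0.5 × (-4.8)
   = 1.8 + 4.3 + 1.4 − 2.4 = 5.10
i_t = 0.62 × 4.89 + 0.38 × 5.10 = 3.0318 + 1.938 = 4.97

4.97%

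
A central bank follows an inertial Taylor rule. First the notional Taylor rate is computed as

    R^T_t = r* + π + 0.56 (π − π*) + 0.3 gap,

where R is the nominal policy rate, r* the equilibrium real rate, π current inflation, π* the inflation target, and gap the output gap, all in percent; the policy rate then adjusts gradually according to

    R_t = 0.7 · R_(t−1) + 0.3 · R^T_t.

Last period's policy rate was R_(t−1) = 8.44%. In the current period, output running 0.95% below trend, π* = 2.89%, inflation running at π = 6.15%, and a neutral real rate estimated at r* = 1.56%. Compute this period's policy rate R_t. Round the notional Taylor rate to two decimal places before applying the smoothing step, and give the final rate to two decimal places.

8.68%

Output 0.95% below potential → gap = -0.95.
R^T_t = 1.56 + 6.15 + 0.56 × (6.15 − 2.89) + 0.3 × (-0.95)
   = 1.56 + 6.15 + 1.8256 − 0.285 = 9.25
R_t = 0.7 × 8.44 + 0.3 × 9.25 = 5.908 + 2.775 = 8.68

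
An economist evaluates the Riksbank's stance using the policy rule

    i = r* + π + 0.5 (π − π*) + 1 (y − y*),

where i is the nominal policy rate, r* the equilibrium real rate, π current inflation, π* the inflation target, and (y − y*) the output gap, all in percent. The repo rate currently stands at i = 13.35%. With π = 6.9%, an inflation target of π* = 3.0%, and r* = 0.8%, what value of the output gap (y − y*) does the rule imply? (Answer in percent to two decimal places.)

1 (y − y*) = 13.35 − 0.8 − 6.9 − 0.5 × (6.9 − 3.0) = 3.7
(y − y*) = 3.7 / 1 = 3.70

3.70%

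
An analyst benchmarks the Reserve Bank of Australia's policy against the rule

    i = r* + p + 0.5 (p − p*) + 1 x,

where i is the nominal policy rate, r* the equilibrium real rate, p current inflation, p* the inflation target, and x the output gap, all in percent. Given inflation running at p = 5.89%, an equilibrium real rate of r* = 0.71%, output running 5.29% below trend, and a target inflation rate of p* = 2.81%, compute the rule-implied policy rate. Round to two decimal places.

Output 5.29% below potential → x = -5.29.
i = 0.71 + 5.89 + 0.5 × (5.89 − 2.81) + 1 × (-5.29)
   = 0.71 + 5.89 + 1.54 − 5.29 = 2.85

2.85%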